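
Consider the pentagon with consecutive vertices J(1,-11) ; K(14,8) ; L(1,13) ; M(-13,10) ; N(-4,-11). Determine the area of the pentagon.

376.5

Apply the shoelace (surveyor's) formula: 2A = Σ (x_i·y_{i+1} − x_{i+1}·y_i), indices taken mod 5.
Σ = (162) + (174) + (179) + (183) + (55) = 753
Area = |Σ|/2 = 376.5.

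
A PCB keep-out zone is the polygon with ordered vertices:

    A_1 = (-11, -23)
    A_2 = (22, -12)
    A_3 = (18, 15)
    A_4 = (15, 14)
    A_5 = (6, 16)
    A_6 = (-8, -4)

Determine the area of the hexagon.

805.5

Apply the shoelace formula: 2A = Σ (x_i·y_{i+1} − x_{i+1}·y_i), indices taken mod 6.
Cross-terms: 638, 546, 27, 156, 104, 140  ⇒  Σ = 1611
Area = |Σ|/2 = 805.5.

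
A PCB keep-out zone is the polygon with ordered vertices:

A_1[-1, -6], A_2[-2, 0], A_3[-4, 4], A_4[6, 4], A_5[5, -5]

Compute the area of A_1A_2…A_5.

72.5

Σ = (-12) + (-8) + (-40) + (-50) + (-35) = -145
Area = |Σ|/2 = 72.5.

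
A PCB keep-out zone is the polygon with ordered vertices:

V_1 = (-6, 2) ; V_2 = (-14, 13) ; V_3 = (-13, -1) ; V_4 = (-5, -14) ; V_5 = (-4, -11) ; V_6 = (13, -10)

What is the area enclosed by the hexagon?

Apply Gauss's area formula: 2A = Σ (x_i·y_{i+1} − x_{i+1}·y_i), indices taken mod 6.
V_1→V_2: (-6)(13) − (-14)(2) = -50
V_2→V_3: (-14)(-1) − (-13)(13) = 183
V_3→V_4: (-13)(-14) − (-5)(-1) = 177
V_4→V_5: (-5)(-11) − (-4)(-14) = -1
V_5→V_6: (-4)(-10) − (13)(-11) = 183
V_6→V_1: (13)(2) − (-6)(-10) = -34
Σ = 458
Area = |Σ|/2 = 229.

229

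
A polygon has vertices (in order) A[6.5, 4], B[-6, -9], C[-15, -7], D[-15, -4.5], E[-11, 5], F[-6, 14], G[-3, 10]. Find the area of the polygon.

254.25

A→B: (6.5)(-9) − (-6)(4) = -34.5
B→C: (-6)(-7) − (-15)(-9) = -93
C→D: (-15)(-4.5) − (-15)(-7) = -37.5
D→E: (-15)(5) − (-11)(-4.5) = -124.5
E→F: (-11)(14) − (-6)(5) = -124
F→G: (-6)(10) − (-3)(14) = -18
G→A: (-3)(4) − (6.5)(10) = -77
Σ = -508.5
Area = |Σ|/2 = 254.25.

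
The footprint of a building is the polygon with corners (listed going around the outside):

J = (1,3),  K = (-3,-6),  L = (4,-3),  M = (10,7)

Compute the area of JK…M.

58.5

J→K: (1)(-6) − (-3)(3) = 3
K→L: (-3)(-3) − (4)(-6) = 33
L→M: (4)(7) − (10)(-3) = 58
M→J: (10)(3) − (1)(7) = 23
Σ = 117
Area = |Σ|/2 = 58.5.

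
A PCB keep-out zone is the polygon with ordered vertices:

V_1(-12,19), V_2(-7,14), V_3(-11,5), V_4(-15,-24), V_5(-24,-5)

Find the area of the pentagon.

297

Apply the surveyor's formula: 2A = Σ (x_i·y_{i+1} − x_{i+1}·y_i), indices taken mod 5.
Σ = (-35) + (119) + (339) + (-501) + (-516) = -594
Area = |Σ|/2 = 297.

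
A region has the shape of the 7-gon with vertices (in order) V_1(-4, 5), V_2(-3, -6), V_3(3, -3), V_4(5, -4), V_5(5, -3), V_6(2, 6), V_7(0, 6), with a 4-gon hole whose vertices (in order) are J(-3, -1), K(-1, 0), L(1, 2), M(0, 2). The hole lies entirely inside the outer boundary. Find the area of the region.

70.5

Outer boundary:
V_1→V_2: (-4)(-6) − (-3)(5) = 39
V_2→V_3: (-3)(-3) − (3)(-6) = 27
V_3→V_4: (3)(-4) − (5)(-3) = 3
V_4→V_5: (5)(-3) − (5)(-4) = 5
V_5→V_6: (5)(6) − (2)(-3) = 36
V_6→V_7: (2)(6) − (0)(6) = 12
V_7→V_1: (0)(5) − (-4)(6) = 24
Σ = 146
Area = |Σ|/2 = 73.
Hole:
Σ = (-1) + (-2) + (2) + (6) = 5
Area = |Σ|/2 = 2.5.
Net area = 73 − 2.5 = 70.5.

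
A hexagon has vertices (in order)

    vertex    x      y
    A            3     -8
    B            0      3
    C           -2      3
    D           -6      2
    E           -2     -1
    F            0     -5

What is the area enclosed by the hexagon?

Σ = (9) + (6) + (14) + (10) + (10) + (15) = 64
Area = |Σ|/2 = 32.

32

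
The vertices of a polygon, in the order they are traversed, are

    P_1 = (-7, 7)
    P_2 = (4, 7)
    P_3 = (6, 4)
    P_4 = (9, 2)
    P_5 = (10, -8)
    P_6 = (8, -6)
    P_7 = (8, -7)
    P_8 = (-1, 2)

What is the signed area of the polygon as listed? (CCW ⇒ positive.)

-103.5

Apply the shoelace (surveyor's) formula: 2A = Σ (x_i·y_{i+1} − x_{i+1}·y_i), indices taken mod 8.
Cross-terms: -77, -26, -24, -92, 4, -8, 9, 7  ⇒  Σ = -207
Signed area = Σ/2 = -103.5 (negative ⇒ clockwise traversal).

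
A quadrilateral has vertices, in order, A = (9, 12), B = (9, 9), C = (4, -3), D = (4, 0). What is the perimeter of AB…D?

32

|AB| = √((0)² + (-3)²) = √9 = 3
|BC| = √((-5)² + (-12)²) = √169 = 13
|CD| = √((0)² + (3)²) = √9 = 3
|DA| = √((5)² + (12)²) = √169 = 13
Perimeter = 3 + 13 + 3 + 13 = 32.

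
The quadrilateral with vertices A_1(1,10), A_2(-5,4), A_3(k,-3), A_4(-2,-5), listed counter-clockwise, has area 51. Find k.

-6

The doubled signed area Σ (x_i y_{i+1} − x_{i+1} y_i) is linear in k.
With k=0 it equals 48; the coefficient of k is -9 (from the two edges through A_3).
So -9·k + 48 = 2·51 = 102 ⇒ k = -6.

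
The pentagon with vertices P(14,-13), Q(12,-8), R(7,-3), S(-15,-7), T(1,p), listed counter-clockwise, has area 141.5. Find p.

Write out the shoelace sum; only the two edges meeting at T involve p:
2·Area = [((-15)·p − 1·(-7)) + (1·(-13) − 14·p)] + -30
       = -29·p + -36 = 283
⇒ p = -11.

-11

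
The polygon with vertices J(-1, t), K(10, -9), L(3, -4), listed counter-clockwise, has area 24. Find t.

The doubled signed area Σ (x_i y_{i+1} − x_{i+1} y_i) is linear in t.
With t=0 it equals -8; the coefficient of t is -7 (from the two edges through J).
So -7·t + -8 = 2·24 = 48 ⇒ t = -8.

-8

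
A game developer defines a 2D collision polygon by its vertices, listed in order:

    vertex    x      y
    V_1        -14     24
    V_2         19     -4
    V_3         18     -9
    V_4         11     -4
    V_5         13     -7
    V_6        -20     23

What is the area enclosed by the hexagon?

Apply the surveyor's formula: 2A = Σ (x_i·y_{i+1} − x_{i+1}·y_i), indices taken mod 6.
V_1→V_2: (-14)(-4) − (19)(24) = -400
V_2→V_3: (19)(-9) − (18)(-4) = -99
V_3→V_4: (18)(-4) − (11)(-9) = 27
V_4→V_5: (11)(-7) − (13)(-4) = -25
V_5→V_6: (13)(23) − (-20)(-7) = 159
V_6→V_1: (-20)(24) − (-14)(23) = -158
Σ = -496
Area = |Σ|/2 = 248.

248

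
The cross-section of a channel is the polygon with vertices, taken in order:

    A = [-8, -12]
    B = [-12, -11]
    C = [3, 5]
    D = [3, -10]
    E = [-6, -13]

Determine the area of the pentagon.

129.5

Cross-terms: -56, -27, -45, -99, -32  ⇒  Σ = -259
Area = |Σ|/2 = 129.5.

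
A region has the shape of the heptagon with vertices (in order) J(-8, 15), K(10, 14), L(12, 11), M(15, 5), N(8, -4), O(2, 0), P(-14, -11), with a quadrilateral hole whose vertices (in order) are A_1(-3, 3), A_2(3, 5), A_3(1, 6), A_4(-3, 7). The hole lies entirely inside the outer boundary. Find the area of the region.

Outer boundary:
Σ = (-262) + (-58) + (-105) + (-100) + (8) + (-22) + (-298) = -837
Area = |Σ|/2 = 418.5.
Hole:
A_1→A_2: (-3)(5) − (3)(3) = -24
A_2→A_3: (3)(6) − (1)(5) = 13
A_3→A_4: (1)(7) − (-3)(6) = 25
A_4→A_1: (-3)(3) − (-3)(7) = 12
Σ = 26
Area = |Σ|/2 = 13.
Net area = 418.5 − 13 = 405.5.

405.5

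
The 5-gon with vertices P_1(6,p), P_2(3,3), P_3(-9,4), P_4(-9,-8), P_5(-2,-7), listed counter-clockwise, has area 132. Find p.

-2

The doubled signed area Σ (x_i y_{i+1} − x_{i+1} y_i) is linear in p.
With p=0 it equals 254; the coefficient of p is -5 (from the two edges through P_1).
So -5·p + 254 = 2·132 = 264 ⇒ p = -2.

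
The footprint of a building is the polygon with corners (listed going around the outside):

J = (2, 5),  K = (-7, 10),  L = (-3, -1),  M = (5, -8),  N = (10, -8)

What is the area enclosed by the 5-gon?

113.5

Σ = (55) + (37) + (29) + (40) + (66) = 227
Area = |Σ|/2 = 113.5.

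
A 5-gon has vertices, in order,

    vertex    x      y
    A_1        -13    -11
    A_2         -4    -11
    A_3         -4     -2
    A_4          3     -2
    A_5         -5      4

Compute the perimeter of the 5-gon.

52

|A_1A_2| = √((9)² + (0)²) = √81 = 9
|A_2A_3| = √((0)² + (9)²) = √81 = 9
|A_3A_4| = √((7)² + (0)²) = √49 = 7
|A_4A_5| = √((-8)² + (6)²) = √100 = 10
|A_5A_1| = √((-8)² + (-15)²) = √289 = 17
Perimeter = 9 + 9 + 7 + 10 + 17 = 52.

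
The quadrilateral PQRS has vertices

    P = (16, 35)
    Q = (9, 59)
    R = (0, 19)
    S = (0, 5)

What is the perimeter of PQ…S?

114

|PQ| = √((-7)² + (24)²) = √625 = 25
|QR| = √((-9)² + (-40)²) = √1681 = 41
|RS| = √((0)² + (-14)²) = √196 = 14
|SP| = √((16)² + (30)²) = √1156 = 34
Perimeter = 25 + 41 + 14 + 34 = 114.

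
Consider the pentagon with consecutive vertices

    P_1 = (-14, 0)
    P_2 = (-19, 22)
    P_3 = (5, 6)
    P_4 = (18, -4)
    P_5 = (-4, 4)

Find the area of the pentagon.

Σ = (-308) + (-224) + (-128) + (56) + (56) = -548
Area = |Σ|/2 = 274.

274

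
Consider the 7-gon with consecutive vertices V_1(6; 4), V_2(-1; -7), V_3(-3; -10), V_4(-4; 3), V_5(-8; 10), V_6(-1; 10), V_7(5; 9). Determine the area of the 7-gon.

138.5

Apply the shoelace (surveyor's) formula: 2A = Σ (x_i·y_{i+1} − x_{i+1}·y_i), indices taken mod 7.
Σ = (-38) + (-11) + (-49) + (-16) + (-70) + (-59) + (-34) = -277
Area = |Σ|/2 = 138.5.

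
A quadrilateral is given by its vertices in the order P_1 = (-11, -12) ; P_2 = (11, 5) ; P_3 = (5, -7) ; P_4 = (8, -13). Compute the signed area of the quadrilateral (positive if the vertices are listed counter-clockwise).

Apply the surveyor's formula: 2A = Σ (x_i·y_{i+1} − x_{i+1}·y_i), indices taken mod 4.
Σ = (77) + (-102) + (-9) + (-239) = -273
Signed area = Σ/2 = -136.5 (negative ⇒ clockwise traversal).

-136.5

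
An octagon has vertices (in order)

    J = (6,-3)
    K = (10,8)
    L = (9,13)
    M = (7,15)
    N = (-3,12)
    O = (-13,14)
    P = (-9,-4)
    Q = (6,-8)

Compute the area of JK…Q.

Σ = (78) + (58) + (44) + (129) + (114) + (178) + (96) + (30) = 727
Area = |Σ|/2 = 363.5.

363.5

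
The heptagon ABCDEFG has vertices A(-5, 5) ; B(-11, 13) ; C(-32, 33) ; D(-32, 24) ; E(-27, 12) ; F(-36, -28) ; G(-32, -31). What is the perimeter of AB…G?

152

|AB| = √((-6)² + (8)²) = √100 = 10
|BC| = √((-21)² + (20)²) = √841 = 29
|CD| = √((0)² + (-9)²) = √81 = 9
|DE| = √((5)² + (-12)²) = √169 = 13
|EF| = √((-9)² + (-40)²) = √1681 = 41
|FG| = √((4)² + (-3)²) = √25 = 5
|GA| = √((27)² + (36)²) = √2025 = 45
Perimeter = 10 + 29 + 9 + 13 + 41 + 5 + 45 = 152.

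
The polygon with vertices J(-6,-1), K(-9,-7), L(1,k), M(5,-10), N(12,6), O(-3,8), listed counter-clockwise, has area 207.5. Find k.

The doubled signed area Σ (x_i y_{i+1} − x_{i+1} y_i) is linear in k.
With k=0 it equals 345; the coefficient of k is -14 (from the two edges through L).
So -14·k + 345 = 2·207.5 = 415 ⇒ k = -5.

-5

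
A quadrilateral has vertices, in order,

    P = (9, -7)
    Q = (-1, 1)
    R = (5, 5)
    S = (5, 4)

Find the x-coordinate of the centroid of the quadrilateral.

Apply the shoelace formula. First the cross-terms c_i = x_i·y_{i+1} − x_{i+1}·y_i:
  2, -10, -5, -71  ⇒  2A = -84, A = -42.
Then Σ (x_i + x_{i+1})·c_i = -1068, so x̄ = -1068 / (6·(-42)) = 89/21.

89/21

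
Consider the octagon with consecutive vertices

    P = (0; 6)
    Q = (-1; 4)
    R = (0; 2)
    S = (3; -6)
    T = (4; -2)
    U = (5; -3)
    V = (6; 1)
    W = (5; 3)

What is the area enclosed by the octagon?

40

Apply the shoelace (surveyor's) formula: 2A = Σ (x_i·y_{i+1} − x_{i+1}·y_i), indices taken mod 8.
Σ = (6) + (-2) + (-6) + (18) + (-2) + (23) + (13) + (30) = 80
Area = |Σ|/2 = 40.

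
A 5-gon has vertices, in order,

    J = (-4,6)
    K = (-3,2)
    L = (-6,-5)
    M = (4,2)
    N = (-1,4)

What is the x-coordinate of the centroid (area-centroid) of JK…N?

-325/219

Apply the shoelace (surveyor's) formula. First the cross-terms c_i = x_i·y_{i+1} − x_{i+1}·y_i:
  10, 27, 8, 18, 10  ⇒  2A = 73, A = 36.5.
Then Σ (x_i + x_{i+1})·c_i = -325, so x̄ = -325 / (6·36.5) = -325/219.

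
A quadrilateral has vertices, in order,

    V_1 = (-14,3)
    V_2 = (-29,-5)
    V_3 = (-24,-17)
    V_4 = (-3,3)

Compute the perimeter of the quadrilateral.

|V_1V_2| = √((-15)² + (-8)²) = √289 = 17
|V_2V_3| = √((5)² + (-12)²) = √169 = 13
|V_3V_4| = √((21)² + (20)²) = √841 = 29
|V_4V_1| = √((-11)² + (0)²) = √121 = 11
Perimeter = 17 + 13 + 29 + 11 = 70.

70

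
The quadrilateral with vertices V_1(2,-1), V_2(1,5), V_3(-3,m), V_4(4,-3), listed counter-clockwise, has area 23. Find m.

-3

Write out the shoelace sum; only the two edges meeting at V_3 involve m:
2·Area = [(1·m − (-3)·5) + ((-3)·(-3) − 4·m)] + 13
       = -3·m + 37 = 46
⇒ m = -3.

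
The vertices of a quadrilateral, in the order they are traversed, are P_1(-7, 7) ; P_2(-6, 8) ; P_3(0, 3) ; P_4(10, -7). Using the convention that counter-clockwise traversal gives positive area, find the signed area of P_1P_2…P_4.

Σ = (-14) + (-18) + (-30) + (21) = -41
Signed area = Σ/2 = -20.5 (negative ⇒ clockwise traversal).

-20.5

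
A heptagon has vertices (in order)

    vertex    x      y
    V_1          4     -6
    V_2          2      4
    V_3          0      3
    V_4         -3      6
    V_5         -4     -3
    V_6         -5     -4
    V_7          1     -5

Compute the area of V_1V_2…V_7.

60

Apply the shoelace (surveyor's) formula: 2A = Σ (x_i·y_{i+1} − x_{i+1}·y_i), indices taken mod 7.
Σ = (28) + (6) + (9) + (33) + (1) + (29) + (14) = 120
Area = |Σ|/2 = 60.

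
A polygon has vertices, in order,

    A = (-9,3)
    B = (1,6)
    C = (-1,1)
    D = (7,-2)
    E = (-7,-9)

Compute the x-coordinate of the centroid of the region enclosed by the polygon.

Apply the shoelace (surveyor's) formula. First the cross-terms c_i = x_i·y_{i+1} − x_{i+1}·y_i:
  -57, 7, -5, -77, -102  ⇒  2A = -234, A = -117.
Then Σ (x_i + x_{i+1})·c_i = 2058, so x̄ = 2058 / (6·(-117)) = -343/117.

-343/117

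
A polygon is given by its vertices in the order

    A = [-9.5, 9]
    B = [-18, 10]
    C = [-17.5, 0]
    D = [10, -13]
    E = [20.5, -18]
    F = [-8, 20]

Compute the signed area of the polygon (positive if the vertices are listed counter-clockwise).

Σ = (67) + (175) + (227.5) + (86.5) + (266) + (118) = 940
Signed area = Σ/2 = 470 (positive ⇒ counter-clockwise traversal).

470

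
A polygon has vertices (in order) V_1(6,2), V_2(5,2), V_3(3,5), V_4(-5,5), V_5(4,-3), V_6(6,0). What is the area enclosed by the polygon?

Σ = (2) + (19) + (40) + (-5) + (18) + (12) = 86
Area = |Σ|/2 = 43.

43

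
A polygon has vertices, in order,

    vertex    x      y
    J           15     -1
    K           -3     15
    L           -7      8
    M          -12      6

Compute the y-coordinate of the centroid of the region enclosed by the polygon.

Apply the shoelace (surveyor's) formula. First the cross-terms c_i = x_i·y_{i+1} − x_{i+1}·y_i:
  222, 81, 54, -78  ⇒  2A = 279, A = 139.5.
Then Σ (y_i + y_{i+1})·c_i = 5337, so ȳ = 5337 / (6·139.5) = 593/93.

593/93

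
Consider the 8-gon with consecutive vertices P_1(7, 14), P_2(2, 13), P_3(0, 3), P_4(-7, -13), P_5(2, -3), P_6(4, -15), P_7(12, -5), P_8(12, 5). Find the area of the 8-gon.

Apply the surveyor's formula: 2A = Σ (x_i·y_{i+1} − x_{i+1}·y_i), indices taken mod 8.
Cross-terms: 63, 6, 21, 47, -18, 160, 120, 133  ⇒  Σ = 532
Area = |Σ|/2 = 266.

266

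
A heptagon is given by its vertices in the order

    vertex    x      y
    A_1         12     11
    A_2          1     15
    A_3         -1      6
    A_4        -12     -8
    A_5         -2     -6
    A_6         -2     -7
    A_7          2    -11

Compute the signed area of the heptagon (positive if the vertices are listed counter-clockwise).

259

Σ = (169) + (21) + (80) + (56) + (2) + (36) + (154) = 518
Signed area = Σ/2 = 259 (positive ⇒ counter-clockwise traversal).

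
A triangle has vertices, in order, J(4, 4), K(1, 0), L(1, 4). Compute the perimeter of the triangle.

|JK| = √((-3)² + (-4)²) = √25 = 5
|KL| = √((0)² + (4)²) = √16 = 4
|LJ| = √((3)² + (0)²) = √9 = 3
Perimeter = 5 + 4 + 3 = 12.

12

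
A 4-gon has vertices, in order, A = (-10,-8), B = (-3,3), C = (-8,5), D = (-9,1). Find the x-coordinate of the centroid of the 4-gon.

-264/37

Apply the shoelace formula. First the cross-terms c_i = x_i·y_{i+1} − x_{i+1}·y_i:
  -54, 9, 37, 82  ⇒  2A = 74, A = 37.
Then Σ (x_i + x_{i+1})·c_i = -1584, so x̄ = -1584 / (6·37) = -264/37.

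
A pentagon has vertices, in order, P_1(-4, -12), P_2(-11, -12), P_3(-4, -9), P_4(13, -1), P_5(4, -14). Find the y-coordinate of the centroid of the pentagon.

-1703/194

Apply the surveyor's formula. First the cross-terms c_i = x_i·y_{i+1} − x_{i+1}·y_i:
  -84, 51, 121, -178, -104  ⇒  2A = -194, A = -97.
Then Σ (y_i + y_{i+1})·c_i = 5109, so ȳ = 5109 / (6·(-97)) = -1703/194.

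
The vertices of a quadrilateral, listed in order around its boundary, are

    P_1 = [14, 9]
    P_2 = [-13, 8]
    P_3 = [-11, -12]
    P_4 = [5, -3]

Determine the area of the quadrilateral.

Apply the shoelace formula: 2A = Σ (x_i·y_{i+1} − x_{i+1}·y_i), indices taken mod 4.
P_1→P_2: (14)(8) − (-13)(9) = 229
P_2→P_3: (-13)(-12) − (-11)(8) = 244
P_3→P_4: (-11)(-3) − (5)(-12) = 93
P_4→P_1: (5)(9) − (14)(-3) = 87
Σ = 653
Area = |Σ|/2 = 326.5.

326.5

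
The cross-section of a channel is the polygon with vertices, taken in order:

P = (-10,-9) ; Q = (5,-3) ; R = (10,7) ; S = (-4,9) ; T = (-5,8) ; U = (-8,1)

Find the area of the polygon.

206

Apply Gauss's area formula: 2A = Σ (x_i·y_{i+1} − x_{i+1}·y_i), indices taken mod 6.
Σ = (75) + (65) + (118) + (13) + (59) + (82) = 412
Area = |Σ|/2 = 206.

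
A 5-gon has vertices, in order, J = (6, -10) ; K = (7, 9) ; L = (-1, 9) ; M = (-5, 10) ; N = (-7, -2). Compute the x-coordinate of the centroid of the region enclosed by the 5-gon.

Apply the surveyor's formula. First the cross-terms c_i = x_i·y_{i+1} − x_{i+1}·y_i:
  124, 72, 35, 80, 82  ⇒  2A = 393, A = 196.5.
Then Σ (x_i + x_{i+1})·c_i = 792, so x̄ = 792 / (6·196.5) = 88/131.

88/131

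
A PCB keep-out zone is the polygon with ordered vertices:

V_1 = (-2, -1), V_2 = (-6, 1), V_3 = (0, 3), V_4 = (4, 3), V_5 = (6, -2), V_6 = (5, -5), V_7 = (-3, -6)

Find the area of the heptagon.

Apply Gauss's area formula: 2A = Σ (x_i·y_{i+1} − x_{i+1}·y_i), indices taken mod 7.
Σ = (-8) + (-18) + (-12) + (-26) + (-20) + (-45) + (-9) = -138
Area = |Σ|/2 = 69.

69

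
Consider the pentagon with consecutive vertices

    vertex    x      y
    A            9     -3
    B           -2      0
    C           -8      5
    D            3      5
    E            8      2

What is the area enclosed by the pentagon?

Apply Gauss's area formula: 2A = Σ (x_i·y_{i+1} − x_{i+1}·y_i), indices taken mod 5.
A→B: (9)(0) − (-2)(-3) = -6
B→C: (-2)(5) − (-8)(0) = -10
C→D: (-8)(5) − (3)(5) = -55
D→E: (3)(2) − (8)(5) = -34
E→A: (8)(-3) − (9)(2) = -42
Σ = -147
Area = |Σ|/2 = 73.5.

73.5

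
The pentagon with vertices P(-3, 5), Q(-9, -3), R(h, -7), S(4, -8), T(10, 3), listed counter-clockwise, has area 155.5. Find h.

-3

Write out the shoelace sum; only the two edges meeting at R involve h:
2·Area = [((-9)·(-7) − h·(-3)) + (h·(-8) − 4·(-7))] + 205
       = -5·h + 296 = 311
⇒ h = -3.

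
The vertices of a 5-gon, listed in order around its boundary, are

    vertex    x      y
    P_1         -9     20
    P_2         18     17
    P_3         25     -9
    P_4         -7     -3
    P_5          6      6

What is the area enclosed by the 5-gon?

Apply the shoelace formula: 2A = Σ (x_i·y_{i+1} − x_{i+1}·y_i), indices taken mod 5.
Σ = (-513) + (-587) + (-138) + (-24) + (174) = -1088
Area = |Σ|/2 = 544.

544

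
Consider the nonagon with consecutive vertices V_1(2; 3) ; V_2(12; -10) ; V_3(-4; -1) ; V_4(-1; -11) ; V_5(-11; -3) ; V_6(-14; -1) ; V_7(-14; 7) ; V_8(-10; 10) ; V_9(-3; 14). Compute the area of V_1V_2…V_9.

271.5

V_1→V_2: (2)(-10) − (12)(3) = -56
V_2→V_3: (12)(-1) − (-4)(-10) = -52
V_3→V_4: (-4)(-11) − (-1)(-1) = 43
V_4→V_5: (-1)(-3) − (-11)(-11) = -118
V_5→V_6: (-11)(-1) − (-14)(-3) = -31
V_6→V_7: (-14)(7) − (-14)(-1) = -112
V_7→V_8: (-14)(10) − (-10)(7) = -70
V_8→V_9: (-10)(14) − (-3)(10) = -110
V_9→V_1: (-3)(3) − (2)(14) = -37
Σ = -543
Area = |Σ|/2 = 271.5.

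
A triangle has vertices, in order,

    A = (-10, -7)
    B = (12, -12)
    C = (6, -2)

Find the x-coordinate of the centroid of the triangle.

Apply Gauss's area formula. First the cross-terms c_i = x_i·y_{i+1} − x_{i+1}·y_i:
  204, 48, -62  ⇒  2A = 190, A = 95.
Then Σ (x_i + x_{i+1})·c_i = 1520, so x̄ = 1520 / (6·95) = 8/3.

8/3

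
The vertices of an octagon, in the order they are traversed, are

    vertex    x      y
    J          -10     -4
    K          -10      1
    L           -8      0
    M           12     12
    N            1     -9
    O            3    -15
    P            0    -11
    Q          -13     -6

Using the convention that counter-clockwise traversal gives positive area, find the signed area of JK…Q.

-215

Apply the shoelace (surveyor's) formula: 2A = Σ (x_i·y_{i+1} − x_{i+1}·y_i), indices taken mod 8.
Cross-terms: -50, 8, -96, -120, 12, -33, -143, -8  ⇒  Σ = -430
Signed area = Σ/2 = -215 (negative ⇒ clockwise traversal).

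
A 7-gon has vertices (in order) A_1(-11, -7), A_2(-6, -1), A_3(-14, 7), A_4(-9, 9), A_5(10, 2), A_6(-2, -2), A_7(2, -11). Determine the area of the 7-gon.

191.5

Σ = (-31) + (-56) + (-63) + (-108) + (-16) + (26) + (-135) = -383
Area = |Σ|/2 = 191.5.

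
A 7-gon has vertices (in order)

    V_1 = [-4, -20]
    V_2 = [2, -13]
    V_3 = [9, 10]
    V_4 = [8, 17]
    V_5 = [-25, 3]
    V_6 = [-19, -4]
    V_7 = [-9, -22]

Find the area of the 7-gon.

Apply Gauss's area formula: 2A = Σ (x_i·y_{i+1} − x_{i+1}·y_i), indices taken mod 7.
Cross-terms: 92, 137, 73, 449, 157, 382, 92  ⇒  Σ = 1382
Area = |Σ|/2 = 691.

691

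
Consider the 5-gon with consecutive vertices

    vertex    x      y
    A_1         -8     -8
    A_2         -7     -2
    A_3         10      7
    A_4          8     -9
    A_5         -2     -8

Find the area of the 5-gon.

172.5

Σ = (-40) + (-29) + (-146) + (-82) + (-48) = -345
Area = |Σ|/2 = 172.5.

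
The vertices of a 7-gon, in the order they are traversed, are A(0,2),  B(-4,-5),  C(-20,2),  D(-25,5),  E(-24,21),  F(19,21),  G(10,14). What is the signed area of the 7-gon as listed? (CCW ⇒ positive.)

-691

Apply the shoelace (surveyor's) formula: 2A = Σ (x_i·y_{i+1} − x_{i+1}·y_i), indices taken mod 7.
Σ = (8) + (-108) + (-50) + (-405) + (-903) + (56) + (20) = -1382
Signed area = Σ/2 = -691 (negative ⇒ clockwise traversal).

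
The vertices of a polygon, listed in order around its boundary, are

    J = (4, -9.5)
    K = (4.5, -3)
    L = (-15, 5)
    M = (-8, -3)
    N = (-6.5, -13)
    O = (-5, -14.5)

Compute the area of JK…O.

156.25

Cross-terms: 30.75, -22.5, 85, 84.5, 29.25, 105.5  ⇒  Σ = 312.5
Area = |Σ|/2 = 156.25.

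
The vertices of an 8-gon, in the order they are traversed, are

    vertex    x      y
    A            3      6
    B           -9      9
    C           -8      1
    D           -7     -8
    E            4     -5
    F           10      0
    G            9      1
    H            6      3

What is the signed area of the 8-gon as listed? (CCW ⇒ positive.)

Cross-terms: 81, 63, 71, 67, 50, 10, 21, 27  ⇒  Σ = 390
Signed area = Σ/2 = 195 (positive ⇒ counter-clockwise traversal).

195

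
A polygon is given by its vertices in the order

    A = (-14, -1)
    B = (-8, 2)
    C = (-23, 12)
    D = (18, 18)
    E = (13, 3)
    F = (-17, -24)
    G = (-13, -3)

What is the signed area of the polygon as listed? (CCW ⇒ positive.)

Σ = (-36) + (-50) + (-630) + (-180) + (-261) + (-261) + (-29) = -1447
Signed area = Σ/2 = -723.5 (negative ⇒ clockwise traversal).

-723.5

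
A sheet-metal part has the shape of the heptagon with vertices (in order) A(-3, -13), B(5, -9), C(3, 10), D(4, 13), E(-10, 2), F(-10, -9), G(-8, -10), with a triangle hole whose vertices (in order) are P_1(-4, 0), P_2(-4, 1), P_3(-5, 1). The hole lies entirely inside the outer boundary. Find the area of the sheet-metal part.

Outer boundary:
Cross-terms: 92, 77, -1, 138, 110, 28, 74  ⇒  Σ = 518
Area = |Σ|/2 = 259.
Hole:
P_1→P_2: (-4)(1) − (-4)(0) = -4
P_2→P_3: (-4)(1) − (-5)(1) = 1
P_3→P_1: (-5)(0) − (-4)(1) = 4
Σ = 1
Area = |Σ|/2 = 0.5.
Net area = 259 − 0.5 = 258.5.

258.5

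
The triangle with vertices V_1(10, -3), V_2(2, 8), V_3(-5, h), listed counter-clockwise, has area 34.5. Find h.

The doubled signed area Σ (x_i y_{i+1} − x_{i+1} y_i) is linear in h.
With h=0 it equals 141; the coefficient of h is -8 (from the two edges through V_3).
So -8·h + 141 = 2·34.5 = 69 ⇒ h = 9.

9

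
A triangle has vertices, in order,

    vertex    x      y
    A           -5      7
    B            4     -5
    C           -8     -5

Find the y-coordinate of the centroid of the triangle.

-1

Apply the shoelace (surveyor's) formula. First the cross-terms c_i = x_i·y_{i+1} − x_{i+1}·y_i:
  -3, -60, -81  ⇒  2A = -144, A = -72.
Then Σ (y_i + y_{i+1})·c_i = 432, so ȳ = 432 / (6·(-72)) = -1.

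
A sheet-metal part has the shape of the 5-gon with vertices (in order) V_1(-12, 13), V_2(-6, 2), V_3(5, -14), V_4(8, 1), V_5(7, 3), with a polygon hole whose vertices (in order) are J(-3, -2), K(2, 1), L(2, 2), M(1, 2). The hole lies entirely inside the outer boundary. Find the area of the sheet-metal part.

Outer boundary:
Apply Gauss's area formula: 2A = Σ (x_i·y_{i+1} − x_{i+1}·y_i), indices taken mod 5.
Σ = (54) + (74) + (117) + (17) + (127) = 389
Area = |Σ|/2 = 194.5.
Hole:
Apply the surveyor's formula: 2A = Σ (x_i·y_{i+1} − x_{i+1}·y_i), indices taken mod 4.
Σ = (1) + (2) + (2) + (4) = 9
Area = |Σ|/2 = 4.5.
Net area = 194.5 − 4.5 = 190.

190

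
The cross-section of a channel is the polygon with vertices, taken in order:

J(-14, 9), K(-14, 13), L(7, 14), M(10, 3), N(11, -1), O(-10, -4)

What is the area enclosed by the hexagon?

352.5

Apply the shoelace (surveyor's) formula: 2A = Σ (x_i·y_{i+1} − x_{i+1}·y_i), indices taken mod 6.
Cross-terms: -56, -287, -119, -43, -54, -146  ⇒  Σ = -705
Area = |Σ|/2 = 352.5.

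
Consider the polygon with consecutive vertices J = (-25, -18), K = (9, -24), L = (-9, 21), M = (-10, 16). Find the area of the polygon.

Apply the shoelace (surveyor's) formula: 2A = Σ (x_i·y_{i+1} − x_{i+1}·y_i), indices taken mod 4.
Σ = (762) + (-27) + (66) + (580) = 1381
Area = |Σ|/2 = 690.5.

690.5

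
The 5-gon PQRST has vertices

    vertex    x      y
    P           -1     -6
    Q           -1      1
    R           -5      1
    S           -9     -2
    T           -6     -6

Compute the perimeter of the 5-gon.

26

|PQ| = √((0)² + (7)²) = √49 = 7
|QR| = √((-4)² + (0)²) = √16 = 4
|RS| = √((-4)² + (-3)²) = √25 = 5
|ST| = √((3)² + (-4)²) = √25 = 5
|TP| = √((5)² + (0)²) = √25 = 5
Perimeter = 7 + 4 + 5 + 5 + 5 = 26.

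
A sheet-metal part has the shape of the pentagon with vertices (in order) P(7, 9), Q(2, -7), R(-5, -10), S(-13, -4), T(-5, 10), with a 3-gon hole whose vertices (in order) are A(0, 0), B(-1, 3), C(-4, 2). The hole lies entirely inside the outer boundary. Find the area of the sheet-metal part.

Outer boundary:
Apply the shoelace (surveyor's) formula: 2A = Σ (x_i·y_{i+1} − x_{i+1}·y_i), indices taken mod 5.
Cross-terms: -67, -55, -110, -150, -115  ⇒  Σ = -497
Area = |Σ|/2 = 248.5.
Hole:
Apply the shoelace formula: 2A = Σ (x_i·y_{i+1} − x_{i+1}·y_i), indices taken mod 3.
Σ = (0) + (10) + (0) = 10
Area = |Σ|/2 = 5.
Net area = 248.5 − 5 = 243.5.

243.5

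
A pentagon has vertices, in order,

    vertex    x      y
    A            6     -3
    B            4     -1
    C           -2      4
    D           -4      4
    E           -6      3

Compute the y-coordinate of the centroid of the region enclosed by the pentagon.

83/60

Apply the surveyor's formula. First the cross-terms c_i = x_i·y_{i+1} − x_{i+1}·y_i:
  6, 14, 8, 12, 0  ⇒  2A = 40, A = 20.
Then Σ (y_i + y_{i+1})·c_i = 166, so ȳ = 166 / (6·20) = 83/60.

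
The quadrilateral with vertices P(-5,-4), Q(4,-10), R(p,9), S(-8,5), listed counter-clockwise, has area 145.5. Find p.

4

The doubled signed area Σ (x_i y_{i+1} − x_{i+1} y_i) is linear in p.
With p=0 it equals 231; the coefficient of p is 15 (from the two edges through R).
So 15·p + 231 = 2·145.5 = 291 ⇒ p = 4.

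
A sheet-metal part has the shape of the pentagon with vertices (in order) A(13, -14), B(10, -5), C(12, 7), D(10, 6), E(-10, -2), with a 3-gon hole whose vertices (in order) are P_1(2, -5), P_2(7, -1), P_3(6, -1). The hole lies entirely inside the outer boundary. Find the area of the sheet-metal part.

204.5

Outer boundary:
Apply the surveyor's formula: 2A = Σ (x_i·y_{i+1} − x_{i+1}·y_i), indices taken mod 5.
Σ = (75) + (130) + (2) + (40) + (166) = 413
Area = |Σ|/2 = 206.5.
Hole:
Σ = (33) + (-1) + (-28) = 4
Area = |Σ|/2 = 2.
Net area = 206.5 − 2 = 204.5.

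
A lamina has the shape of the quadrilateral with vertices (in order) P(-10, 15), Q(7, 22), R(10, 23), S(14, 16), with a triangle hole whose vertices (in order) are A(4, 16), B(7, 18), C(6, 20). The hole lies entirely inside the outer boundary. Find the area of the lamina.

84

Outer boundary:
Apply the shoelace (surveyor's) formula: 2A = Σ (x_i·y_{i+1} − x_{i+1}·y_i), indices taken mod 4.
Σ = (-325) + (-59) + (-162) + (370) = -176
Area = |Σ|/2 = 88.
Hole:
A→B: (4)(18) − (7)(16) = -40
B→C: (7)(20) − (6)(18) = 32
C→A: (6)(16) − (4)(20) = 16
Σ = 8
Area = |Σ|/2 = 4.
Net area = 88 − 4 = 84.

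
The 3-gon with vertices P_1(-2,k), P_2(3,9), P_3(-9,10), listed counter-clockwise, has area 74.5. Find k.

-3

Write out the shoelace sum; only the two edges meeting at P_1 involve k:
2·Area = [((-9)·k − (-2)·10) + ((-2)·9 − 3·k)] + 111
       = -12·k + 113 = 149
⇒ k = -3.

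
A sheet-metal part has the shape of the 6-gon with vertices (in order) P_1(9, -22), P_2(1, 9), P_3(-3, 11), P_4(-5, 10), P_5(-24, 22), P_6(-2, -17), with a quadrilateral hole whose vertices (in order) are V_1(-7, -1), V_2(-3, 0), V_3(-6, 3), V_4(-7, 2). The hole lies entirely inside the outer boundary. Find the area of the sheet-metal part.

Outer boundary:
Cross-terms: 103, 38, 25, 130, 452, 197  ⇒  Σ = 945
Area = |Σ|/2 = 472.5.
Hole:
Apply the surveyor's formula: 2A = Σ (x_i·y_{i+1} − x_{i+1}·y_i), indices taken mod 4.
Σ = (-3) + (-9) + (9) + (21) = 18
Area = |Σ|/2 = 9.
Net area = 472.5 − 9 = 463.5.

463.5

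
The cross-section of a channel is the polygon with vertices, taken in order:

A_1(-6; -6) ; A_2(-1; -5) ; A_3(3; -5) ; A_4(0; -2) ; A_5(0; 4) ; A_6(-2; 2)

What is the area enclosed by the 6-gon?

Σ = (24) + (20) + (-6) + (0) + (8) + (24) = 70
Area = |Σ|/2 = 35.

35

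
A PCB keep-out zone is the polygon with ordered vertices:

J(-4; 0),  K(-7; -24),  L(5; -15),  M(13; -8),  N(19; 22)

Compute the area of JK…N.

501

Apply the shoelace (surveyor's) formula: 2A = Σ (x_i·y_{i+1} − x_{i+1}·y_i), indices taken mod 5.
J→K: (-4)(-24) − (-7)(0) = 96
K→L: (-7)(-15) − (5)(-24) = 225
L→M: (5)(-8) − (13)(-15) = 155
M→N: (13)(22) − (19)(-8) = 438
N→J: (19)(0) − (-4)(22) = 88
Σ = 1002
Area = |Σ|/2 = 501.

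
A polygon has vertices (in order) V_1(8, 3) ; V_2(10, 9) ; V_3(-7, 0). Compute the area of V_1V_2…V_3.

Apply Gauss's area formula: 2A = Σ (x_i·y_{i+1} − x_{i+1}·y_i), indices taken mod 3.
Σ = (42) + (63) + (-21) = 84
Area = |Σ|/2 = 42.

42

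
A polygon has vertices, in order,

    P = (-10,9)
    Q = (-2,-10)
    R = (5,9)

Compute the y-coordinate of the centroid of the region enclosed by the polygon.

8/3

Apply Gauss's area formula. First the cross-terms c_i = x_i·y_{i+1} − x_{i+1}·y_i:
  118, 32, 135  ⇒  2A = 285, A = 142.5.
Then Σ (y_i + y_{i+1})·c_i = 2280, so ȳ = 2280 / (6·142.5) = 8/3.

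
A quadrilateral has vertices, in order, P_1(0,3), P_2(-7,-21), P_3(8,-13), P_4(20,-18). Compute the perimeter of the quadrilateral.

84

|P_1P_2| = √((-7)² + (-24)²) = √625 = 25
|P_2P_3| = √((15)² + (8)²) = √289 = 17
|P_3P_4| = √((12)² + (-5)²) = √169 = 13
|P_4P_1| = √((-20)² + (21)²) = √841 = 29
Perimeter = 25 + 17 + 13 + 29 = 84.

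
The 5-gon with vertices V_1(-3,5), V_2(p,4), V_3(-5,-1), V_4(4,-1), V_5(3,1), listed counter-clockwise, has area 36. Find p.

-5

The doubled signed area Σ (x_i y_{i+1} − x_{i+1} y_i) is linear in p.
With p=0 it equals 42; the coefficient of p is -6 (from the two edges through V_2).
So -6·p + 42 = 2·36 = 72 ⇒ p = -5.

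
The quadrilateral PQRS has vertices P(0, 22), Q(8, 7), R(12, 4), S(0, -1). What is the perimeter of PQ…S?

|PQ| = √((8)² + (-15)²) = √289 = 17
|QR| = √((4)² + (-3)²) = √25 = 5
|RS| = √((-12)² + (-5)²) = √169 = 13
|SP| = √((0)² + (23)²) = √529 = 23
Perimeter = 17 + 5 + 13 + 23 = 58.

58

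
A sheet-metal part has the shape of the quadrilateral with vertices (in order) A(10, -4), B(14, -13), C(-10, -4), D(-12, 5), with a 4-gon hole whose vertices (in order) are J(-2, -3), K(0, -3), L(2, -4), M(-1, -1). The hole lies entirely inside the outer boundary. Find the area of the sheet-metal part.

176.5

Outer boundary:
Apply Gauss's area formula: 2A = Σ (x_i·y_{i+1} − x_{i+1}·y_i), indices taken mod 4.
Cross-terms: -74, -186, -98, -2  ⇒  Σ = -360
Area = |Σ|/2 = 180.
Hole:
Apply the surveyor's formula: 2A = Σ (x_i·y_{i+1} − x_{i+1}·y_i), indices taken mod 4.
Σ = (6) + (6) + (-6) + (1) = 7
Area = |Σ|/2 = 3.5.
Net area = 180 − 3.5 = 176.5.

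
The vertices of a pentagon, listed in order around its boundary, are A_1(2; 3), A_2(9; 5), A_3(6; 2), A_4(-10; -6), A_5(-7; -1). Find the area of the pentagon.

48

Cross-terms: -17, -12, -16, -32, -19  ⇒  Σ = -96
Area = |Σ|/2 = 48.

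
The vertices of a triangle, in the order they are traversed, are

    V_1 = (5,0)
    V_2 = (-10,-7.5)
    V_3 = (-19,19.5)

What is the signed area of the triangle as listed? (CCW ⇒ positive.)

Cross-terms: -37.5, -337.5, -97.5  ⇒  Σ = -472.5
Signed area = Σ/2 = -236.25 (negative ⇒ clockwise traversal).

-236.25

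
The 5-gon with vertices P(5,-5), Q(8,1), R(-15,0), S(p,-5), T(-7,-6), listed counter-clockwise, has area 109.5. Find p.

Write out the shoelace sum; only the two edges meeting at S involve p:
2·Area = [((-15)·(-5) − p·0) + (p·(-6) − (-7)·(-5))] + 125
       = -6·p + 165 = 219
⇒ p = -9.

-9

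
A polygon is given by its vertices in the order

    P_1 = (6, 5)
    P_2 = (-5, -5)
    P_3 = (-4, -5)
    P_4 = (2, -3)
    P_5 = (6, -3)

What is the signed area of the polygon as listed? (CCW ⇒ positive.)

41

Σ = (-5) + (5) + (22) + (12) + (48) = 82
Signed area = Σ/2 = 41 (positive ⇒ counter-clockwise traversal).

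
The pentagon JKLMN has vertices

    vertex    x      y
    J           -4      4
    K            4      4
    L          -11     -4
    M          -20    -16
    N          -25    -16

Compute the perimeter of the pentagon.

|JK| = √((8)² + (0)²) = √64 = 8
|KL| = √((-15)² + (-8)²) = √289 = 17
|LM| = √((-9)² + (-12)²) = √225 = 15
|MN| = √((-5)² + (0)²) = √25 = 5
|NJ| = √((21)² + (20)²) = √841 = 29
Perimeter = 8 + 17 + 15 + 5 + 29 = 74.

74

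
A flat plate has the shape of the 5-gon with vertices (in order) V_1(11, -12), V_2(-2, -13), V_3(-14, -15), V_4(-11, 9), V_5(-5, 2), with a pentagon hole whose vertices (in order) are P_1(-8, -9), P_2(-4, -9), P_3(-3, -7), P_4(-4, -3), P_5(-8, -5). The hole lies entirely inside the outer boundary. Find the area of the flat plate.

Outer boundary:
Σ = (-167) + (-152) + (-291) + (23) + (38) = -549
Area = |Σ|/2 = 274.5.
Hole:
Σ = (36) + (1) + (-19) + (-4) + (32) = 46
Area = |Σ|/2 = 23.
Net area = 274.5 − 23 = 251.5.

251.5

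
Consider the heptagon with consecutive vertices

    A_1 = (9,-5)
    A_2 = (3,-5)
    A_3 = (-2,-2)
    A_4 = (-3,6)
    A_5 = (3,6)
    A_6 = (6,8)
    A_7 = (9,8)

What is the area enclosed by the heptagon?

126.5

Apply the shoelace formula: 2A = Σ (x_i·y_{i+1} − x_{i+1}·y_i), indices taken mod 7.
Σ = (-30) + (-16) + (-18) + (-36) + (-12) + (-24) + (-117) = -253
Area = |Σ|/2 = 126.5.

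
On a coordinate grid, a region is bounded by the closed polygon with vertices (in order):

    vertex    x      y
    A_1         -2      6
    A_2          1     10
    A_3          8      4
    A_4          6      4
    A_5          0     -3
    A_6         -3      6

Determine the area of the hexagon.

63.5

Apply the shoelace (surveyor's) formula: 2A = Σ (x_i·y_{i+1} − x_{i+1}·y_i), indices taken mod 6.
A_1→A_2: (-2)(10) − (1)(6) = -26
A_2→A_3: (1)(4) − (8)(10) = -76
A_3→A_4: (8)(4) − (6)(4) = 8
A_4→A_5: (6)(-3) − (0)(4) = -18
A_5→A_6: (0)(6) − (-3)(-3) = -9
A_6→A_1: (-3)(6) − (-2)(6) = -6
Σ = -127
Area = |Σ|/2 = 63.5.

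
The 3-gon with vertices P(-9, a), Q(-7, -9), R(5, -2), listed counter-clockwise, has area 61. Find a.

The doubled signed area Σ (x_i y_{i+1} − x_{i+1} y_i) is linear in a.
With a=0 it equals 122; the coefficient of a is 12 (from the two edges through P).
So 12·a + 122 = 2·61 = 122 ⇒ a = 0.

0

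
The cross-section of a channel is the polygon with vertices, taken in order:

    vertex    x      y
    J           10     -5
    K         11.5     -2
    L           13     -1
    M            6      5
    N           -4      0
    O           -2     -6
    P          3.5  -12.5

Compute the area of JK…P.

Apply the shoelace (surveyor's) formula: 2A = Σ (x_i·y_{i+1} − x_{i+1}·y_i), indices taken mod 7.
J→K: (10)(-2) − (11.5)(-5) = 37.5
K→L: (11.5)(-1) − (13)(-2) = 14.5
L→M: (13)(5) − (6)(-1) = 71
M→N: (6)(0) − (-4)(5) = 20
N→O: (-4)(-6) − (-2)(0) = 24
O→P: (-2)(-12.5) − (3.5)(-6) = 46
P→J: (3.5)(-5) − (10)(-12.5) = 107.5
Σ = 320.5
Area = |Σ|/2 = 160.25.

160.25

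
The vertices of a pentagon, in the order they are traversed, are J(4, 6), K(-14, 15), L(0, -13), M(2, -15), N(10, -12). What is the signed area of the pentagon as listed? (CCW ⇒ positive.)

293

Σ = (144) + (182) + (26) + (126) + (108) = 586
Signed area = Σ/2 = 293 (positive ⇒ counter-clockwise traversal).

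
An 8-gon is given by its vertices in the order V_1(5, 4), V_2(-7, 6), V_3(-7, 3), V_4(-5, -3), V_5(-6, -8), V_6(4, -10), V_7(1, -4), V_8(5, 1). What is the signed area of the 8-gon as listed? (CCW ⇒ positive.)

Apply the shoelace (surveyor's) formula: 2A = Σ (x_i·y_{i+1} − x_{i+1}·y_i), indices taken mod 8.
Cross-terms: 58, 21, 36, 22, 92, -6, 21, 15  ⇒  Σ = 259
Signed area = Σ/2 = 129.5 (positive ⇒ counter-clockwise traversal).

129.5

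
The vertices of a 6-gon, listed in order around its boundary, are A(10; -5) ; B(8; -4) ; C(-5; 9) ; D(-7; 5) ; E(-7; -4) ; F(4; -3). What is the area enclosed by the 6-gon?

100

Apply the shoelace formula: 2A = Σ (x_i·y_{i+1} − x_{i+1}·y_i), indices taken mod 6.
Σ = (0) + (52) + (38) + (63) + (37) + (10) = 200
Area = |Σ|/2 = 100.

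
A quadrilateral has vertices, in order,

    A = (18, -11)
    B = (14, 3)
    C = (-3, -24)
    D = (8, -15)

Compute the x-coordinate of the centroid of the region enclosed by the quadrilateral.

748/75

Apply the shoelace (surveyor's) formula. First the cross-terms c_i = x_i·y_{i+1} − x_{i+1}·y_i:
  208, -327, 237, 182  ⇒  2A = 300, A = 150.
Then Σ (x_i + x_{i+1})·c_i = 8976, so x̄ = 8976 / (6·150) = 748/75.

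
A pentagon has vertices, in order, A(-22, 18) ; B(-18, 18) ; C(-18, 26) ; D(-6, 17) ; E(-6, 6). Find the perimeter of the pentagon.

|AB| = √((4)² + (0)²) = √16 = 4
|BC| = √((0)² + (8)²) = √64 = 8
|CD| = √((12)² + (-9)²) = √225 = 15
|DE| = √((0)² + (-11)²) = √121 = 11
|EA| = √((-16)² + (12)²) = √400 = 20
Perimeter = 4 + 8 + 15 + 11 + 20 = 58.

58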